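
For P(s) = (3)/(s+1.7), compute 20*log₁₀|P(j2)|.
Substitute s = j*2: P(j2) = 0.740203 - 0.870827j.
|P(j2)| = sqrt(Re² + Im²) = 1.143.
20*log₁₀(1.143) = 1.16 dB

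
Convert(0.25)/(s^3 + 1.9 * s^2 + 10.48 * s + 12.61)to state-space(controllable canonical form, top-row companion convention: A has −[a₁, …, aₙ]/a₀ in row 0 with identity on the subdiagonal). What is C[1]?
Reachable canonical form: C = numerator coefficients (right-aligned, zero-padded to length n).
num = 0.25, C = [[0, 0, 0.25]].
C[1] = 0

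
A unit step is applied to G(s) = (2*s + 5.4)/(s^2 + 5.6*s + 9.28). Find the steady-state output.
FVT: lim_{t→∞} y(t) = lim_{s→0} s*Y(s) where Y(s) = G(s)/s.
= lim_{s→0} G(s) = G(0) = num(0)/den(0) = 5.4/9.28 = 0.5819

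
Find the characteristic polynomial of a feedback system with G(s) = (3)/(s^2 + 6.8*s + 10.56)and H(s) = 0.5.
Characteristic poly = G_den * H_den + G_num * H_num = (s^2 + 6.8*s + 10.56) + (1.5) = s^2 + 6.8*s + 12.06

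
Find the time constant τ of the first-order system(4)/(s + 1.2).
First-order system: τ = -1/pole. Pole = -1.2. τ = -1/(-1.2) = 0.8333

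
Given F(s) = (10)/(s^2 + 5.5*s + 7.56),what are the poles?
Set denominator = 0: s^2 + 5.5*s + 7.56 = (s + 2.7)(s + 2.8) = 0 → Poles: -2.7, -2.8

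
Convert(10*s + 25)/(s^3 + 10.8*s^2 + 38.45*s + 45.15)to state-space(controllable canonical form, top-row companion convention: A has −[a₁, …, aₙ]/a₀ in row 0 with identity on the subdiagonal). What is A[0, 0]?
Reachable canonical form for den = s^3 + 10.8*s^2 + 38.45*s + 45.15: top row of A = -[a₁,a₂,...,aₙ]/a₀, ones on the subdiagonal, zeros elsewhere.
A = [[-10.8, -38.45, -45.15], [1, 0, 0], [0, 1, 0]].
A[0,0] = -10.8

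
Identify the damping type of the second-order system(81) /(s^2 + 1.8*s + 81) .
Standard form: ωn²/(s²+2ζωn·s+ωn²) gives ωn=9, ζ=0.1.
Underdamped (ζ = 0.1 < 1)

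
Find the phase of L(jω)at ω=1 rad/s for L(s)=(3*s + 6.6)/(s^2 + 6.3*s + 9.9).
Substitute s = j*1: L(j1) = 0.652986 - 0.125147j.
∠L(j1) = atan2(Im, Re) = atan2(-0.125147, 0.652986) = -10.85°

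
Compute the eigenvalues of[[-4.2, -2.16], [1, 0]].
Eigenvalues solve det(λI - A) = 0.
Characteristic polynomial: λ^2 + 4.2*λ + 2.16 = 0.
Factor: (λ + 3.6)(λ + 0.6) = 0.
Roots: -0.6, -3.6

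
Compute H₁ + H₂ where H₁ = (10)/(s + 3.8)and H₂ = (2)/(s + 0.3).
Parallel: H = H₁ + H₂ = (n₁·d₂ + n₂·d₁)/(d₁·d₂).
n₁·d₂ = 10*s + 3. n₂·d₁ = 2*s + 7.6. Sum = 12*s + 10.6. d₁·d₂ = s^2 + 4.1*s + 1.14.
H(s) = (12*s + 10.6)/(s^2 + 4.1*s + 1.14)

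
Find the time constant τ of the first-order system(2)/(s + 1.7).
First-order system: τ = -1/pole. Pole = -1.7. τ = -1/(-1.7) = 0.5882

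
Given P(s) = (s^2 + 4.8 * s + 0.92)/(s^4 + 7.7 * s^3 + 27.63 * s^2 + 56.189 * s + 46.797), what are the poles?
Set denominator = 0: s^4 + 7.7*s^3 + 27.63*s^2 + 56.189*s + 46.797 = (s + 3)(s + 1.9)(s^2 + 2.8*s + 8.21) = 0 → Poles: -1.4 + 2.5j, -1.4 - 2.5j, -1.9, -3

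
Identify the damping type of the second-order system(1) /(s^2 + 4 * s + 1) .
Standard form: ωn²/(s²+2ζωn·s+ωn²) gives ωn=1, ζ=2.
Overdamped (ζ = 2 > 1)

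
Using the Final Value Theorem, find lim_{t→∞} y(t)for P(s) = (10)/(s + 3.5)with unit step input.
FVT: lim_{t→∞} y(t) = lim_{s→0} s*Y(s) where Y(s) = P(s)/s.
= lim_{s→0} P(s) = P(0) = num(0)/den(0) = 10/3.5 = 2.857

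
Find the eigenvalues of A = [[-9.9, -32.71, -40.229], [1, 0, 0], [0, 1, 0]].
Eigenvalues solve det(λI - A) = 0.
Characteristic polynomial: λ^3 + 9.9*λ^2 + 32.71*λ + 40.229 = 0.
Factor: (λ + 4.9)(λ^2 + 5*λ + 8.21) = 0.
Roots: -2.5 + 1.4j, -2.5 - 1.4j, -4.9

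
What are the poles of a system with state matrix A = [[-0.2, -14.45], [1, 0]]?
Eigenvalues solve det(λI - A) = 0.
Characteristic polynomial: λ^2 + 0.2*λ + 14.45 = 0.
Roots: -0.1 + 3.8j, -0.1 - 3.8j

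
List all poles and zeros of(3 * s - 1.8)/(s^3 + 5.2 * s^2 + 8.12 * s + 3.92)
Set denominator = 0: s^3 + 5.2*s^2 + 8.12*s + 3.92 = (s + 1)(s + 2.8)(s + 1.4) = 0 → Poles: -1, -1.4, -2.8
Set numerator = 0: 3*s - 1.8 = 0 → Zeros: 0.6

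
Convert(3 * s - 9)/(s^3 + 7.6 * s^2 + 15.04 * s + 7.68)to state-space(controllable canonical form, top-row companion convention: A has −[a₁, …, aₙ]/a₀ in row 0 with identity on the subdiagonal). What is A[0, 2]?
Reachable canonical form for den = s^3 + 7.6*s^2 + 15.04*s + 7.68: top row of A = -[a₁,a₂,...,aₙ]/a₀, ones on the subdiagonal, zeros elsewhere.
A = [[-7.6, -15.04, -7.68], [1, 0, 0], [0, 1, 0]].
A[0,2] = -7.68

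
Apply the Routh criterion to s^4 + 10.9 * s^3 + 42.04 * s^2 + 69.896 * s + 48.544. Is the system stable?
Routh array:
s^4: [1, 42.04, 48.544]; s^3: [10.9, 69.896]; s^2: [35.6275, 48.544]; s^1: [55.0443]; s^0: [48.544]
First column: [1, 10.9, 35.6275, 55.0443, 48.544]. Sign changes = 0.
Yes, stable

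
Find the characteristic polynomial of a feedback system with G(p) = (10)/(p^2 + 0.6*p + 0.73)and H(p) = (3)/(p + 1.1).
Characteristic poly = G_den * H_den + G_num * H_num = (p^3 + 1.7*p^2 + 1.39*p + 0.803) + (30) = p^3 + 1.7*p^2 + 1.39*p + 30.803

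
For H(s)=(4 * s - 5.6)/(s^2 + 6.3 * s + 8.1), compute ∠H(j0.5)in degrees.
Substitute s = j*0.5: H(j0.5) = -0.526382 + 0.466j.
∠H(j0.5) = atan2(Im, Re) = atan2(0.466, -0.526382) = 138.48°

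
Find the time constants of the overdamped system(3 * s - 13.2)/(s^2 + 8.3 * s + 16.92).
Overdamped: real poles at -4.7, -3.6. τ = -1/pole → τ₁ = 0.2128, τ₂ = 0.2778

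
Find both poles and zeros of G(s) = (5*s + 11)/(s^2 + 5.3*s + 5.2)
Set denominator = 0: s^2 + 5.3*s + 5.2 = (s + 1.3)(s + 4) = 0 → Poles: -1.3, -4
Set numerator = 0: 5*s + 11 = 0 → Zeros: -2.2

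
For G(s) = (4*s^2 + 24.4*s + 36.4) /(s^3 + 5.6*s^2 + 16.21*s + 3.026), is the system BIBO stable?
Denominator: s^3 + 5.6*s^2 + 16.21*s + 3.026 = (s + 0.2)(s^2 + 5.4*s + 15.13). Poles: -0.2, -2.7 + 2.8j, -2.7 - 2.8j. All Re(p)<0: Yes (stable)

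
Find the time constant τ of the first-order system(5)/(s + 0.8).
First-order system: τ = -1/pole. Pole = -0.8. τ = -1/(-0.8) = 1.25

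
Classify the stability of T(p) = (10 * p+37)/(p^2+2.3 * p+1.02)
Denominator: p^2 + 2.3*p + 1.02 = (p + 0.6)(p + 1.7). Poles: -0.6, -1.7. Stable (all poles in LHP)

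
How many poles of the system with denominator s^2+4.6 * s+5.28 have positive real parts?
s^2 + 4.6*s + 5.28 = (s + 2.4)(s + 2.2). Poles: -2.2, -2.4. RHP poles (Re>0): 0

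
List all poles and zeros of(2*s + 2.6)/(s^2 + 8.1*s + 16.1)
Set denominator = 0: s^2 + 8.1*s + 16.1 = (s + 3.5)(s + 4.6) = 0 → Poles: -3.5, -4.6
Set numerator = 0: 2*s + 2.6 = 0 → Zeros: -1.3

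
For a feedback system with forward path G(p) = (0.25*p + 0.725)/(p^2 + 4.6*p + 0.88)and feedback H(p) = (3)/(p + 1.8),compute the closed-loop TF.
Closed-loop T = G/(1+GH).
Numerator: G_num * H_den = 0.25*p^2 + 1.175*p + 1.305.
Denominator: G_den * H_den + G_num * H_num = (p^3 + 6.4*p^2 + 9.16*p + 1.584) + (0.75*p + 2.175) = p^3 + 6.4*p^2 + 9.91*p + 3.759.
T(p) = (0.25*p^2 + 1.175*p + 1.305)/(p^3 + 6.4*p^2 + 9.91*p + 3.759)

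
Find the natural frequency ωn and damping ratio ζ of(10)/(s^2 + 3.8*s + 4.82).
Underdamped: complex pole -1.9 + 1.1j. ωn = |pole| = 2.195, ζ = -Re(pole)/ωn = 0.8654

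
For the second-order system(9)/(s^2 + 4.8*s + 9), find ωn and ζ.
Standard form: ωn²/(s²+2ζωn·s+ωn²).
const=9=ωn² → ωn=3, s coeff=4.8=2ζωn → ζ=0.8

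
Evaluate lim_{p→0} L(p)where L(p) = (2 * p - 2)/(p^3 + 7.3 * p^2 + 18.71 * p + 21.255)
DC gain = L(0) = num(0)/den(0) = -2/21.255 = -0.0941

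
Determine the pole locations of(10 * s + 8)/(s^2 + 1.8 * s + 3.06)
Set denominator = 0: s^2 + 1.8*s + 3.06 = 0 → Poles: -0.9 + 1.5j, -0.9 - 1.5j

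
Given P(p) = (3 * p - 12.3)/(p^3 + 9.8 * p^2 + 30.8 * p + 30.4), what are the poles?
Set denominator = 0: p^3 + 9.8*p^2 + 30.8*p + 30.4 = (p + 3.8)(p + 2)(p + 4) = 0 → Poles: -2, -3.8, -4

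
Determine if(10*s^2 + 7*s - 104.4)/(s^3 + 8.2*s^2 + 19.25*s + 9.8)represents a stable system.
Denominator: s^3 + 8.2*s^2 + 19.25*s + 9.8 = (s + 4)(s + 0.7)(s + 3.5). Poles: -0.7, -3.5, -4. All Re(p)<0: Yes (stable)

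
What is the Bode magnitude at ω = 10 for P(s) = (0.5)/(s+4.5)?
Substitute s = j*10: P(j10) = 0.018711 - 0.04158j.
|P(j10)| = sqrt(Re² + Im²) = 0.0456.
20*log₁₀(0.0456) = -26.82 dB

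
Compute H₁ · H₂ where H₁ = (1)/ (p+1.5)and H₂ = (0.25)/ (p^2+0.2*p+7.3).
Series: H = H₁ · H₂ = (n₁·n₂)/(d₁·d₂).
Num: n₁·n₂ = 0.25. Den: d₁·d₂ = p^3 + 1.7*p^2 + 7.6*p + 10.95.
H(p) = (0.25)/(p^3 + 1.7*p^2 + 7.6*p + 10.95)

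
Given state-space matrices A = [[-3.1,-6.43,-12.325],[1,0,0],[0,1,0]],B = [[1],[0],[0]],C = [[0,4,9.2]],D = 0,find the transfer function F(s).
F(s) = C(sI - A)⁻¹B + D.
Characteristic polynomial det(sI - A) = s^3 + 3.1*s^2 + 6.43*s + 12.325.
Numerator from C·adj(sI-A)·B + D·det(sI-A) = 4*s + 9.2.
F(s) = (4*s + 9.2)/(s^3 + 3.1*s^2 + 6.43*s + 12.325)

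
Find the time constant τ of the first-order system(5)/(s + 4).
First-order system: τ = -1/pole. Pole = -4. τ = -1/(-4) = 0.25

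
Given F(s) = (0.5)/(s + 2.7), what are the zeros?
Numerator is a nonzero constant (0.5) → Zeros: none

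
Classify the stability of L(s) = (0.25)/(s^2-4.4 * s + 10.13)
Denominator: s^2 - 4.4*s + 10.13. Poles: 2.2 + 2.3j, 2.2 - 2.3j. Unstable (2 pole(s) in RHP)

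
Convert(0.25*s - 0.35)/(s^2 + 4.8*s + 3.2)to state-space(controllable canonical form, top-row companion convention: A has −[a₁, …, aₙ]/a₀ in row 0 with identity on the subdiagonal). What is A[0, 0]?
Reachable canonical form for den = s^2 + 4.8*s + 3.2: top row of A = -[a₁,a₂,...,aₙ]/a₀, ones on the subdiagonal, zeros elsewhere.
A = [[-4.8, -3.2], [1, 0]].
A[0,0] = -4.8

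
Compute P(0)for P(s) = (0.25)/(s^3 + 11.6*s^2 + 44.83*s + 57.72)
DC gain = P(0) = num(0)/den(0) = 0.25/57.72 = 0.004331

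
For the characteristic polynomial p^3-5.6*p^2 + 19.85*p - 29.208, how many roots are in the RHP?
p^3 - 5.6*p^2 + 19.85*p - 29.208 = (p - 2.4)(p^2 - 3.2*p + 12.17). Poles: 1.6 + 3.1j, 1.6 - 3.1j, 2.4. RHP poles (Re>0): 3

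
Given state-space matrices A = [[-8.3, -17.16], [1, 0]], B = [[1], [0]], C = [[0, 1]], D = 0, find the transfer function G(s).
G(s) = C(sI - A)⁻¹B + D.
Characteristic polynomial det(sI - A) = s^2 + 8.3*s + 17.16.
Numerator from C·adj(sI-A)·B + D·det(sI-A) = 1.
G(s) = (1)/(s^2 + 8.3*s + 17.16)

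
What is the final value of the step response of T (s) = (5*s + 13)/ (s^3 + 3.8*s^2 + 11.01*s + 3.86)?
FVT: lim_{t→∞} y(t) = lim_{s→0} s*Y(s) where Y(s) = T(s)/s.
= lim_{s→0} T(s) = T(0) = num(0)/den(0) = 13/3.86 = 3.368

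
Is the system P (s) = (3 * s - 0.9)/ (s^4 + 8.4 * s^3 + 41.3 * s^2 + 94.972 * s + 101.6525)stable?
Denominator: s^4 + 8.4*s^3 + 41.3*s^2 + 94.972*s + 101.6525 = (s^2 + 4.6*s + 18.25)(s^2 + 3.8*s + 5.57). Poles: -1.9 + 1.4j, -1.9 - 1.4j, -2.3 + 3.6j, -2.3 - 3.6j. All Re(p)<0: Yes (stable)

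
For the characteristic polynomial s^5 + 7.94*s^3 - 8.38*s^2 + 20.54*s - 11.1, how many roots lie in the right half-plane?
Factor: s^5 + 7.94*s^3 - 8.38*s^2 + 20.54*s - 11.1 = (s - 0.6)(s^2 - s + 2.5)(s^2 + 1.6*s + 7.4).
Roots: -0.8 + 2.6j, -0.8 - 2.6j, 0.5 + 1.5j, 0.5 - 1.5j, 0.6.
RHP roots (Re>0): 3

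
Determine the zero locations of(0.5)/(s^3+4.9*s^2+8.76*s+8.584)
Numerator is a nonzero constant (0.5) → Zeros: none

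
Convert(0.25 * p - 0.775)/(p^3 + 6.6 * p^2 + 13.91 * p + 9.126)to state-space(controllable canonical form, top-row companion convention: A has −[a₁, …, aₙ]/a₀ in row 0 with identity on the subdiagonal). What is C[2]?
Reachable canonical form: C = numerator coefficients (right-aligned, zero-padded to length n).
num = 0.25*p - 0.775, C = [[0, 0.25, -0.775]].
C[2] = -0.775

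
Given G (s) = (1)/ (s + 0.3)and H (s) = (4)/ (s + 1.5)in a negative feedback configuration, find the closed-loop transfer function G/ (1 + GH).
Closed-loop T = G/(1+GH).
Numerator: G_num * H_den = s + 1.5.
Denominator: G_den * H_den + G_num * H_num = (s^2 + 1.8*s + 0.45) + (4) = s^2 + 1.8*s + 4.45.
T(s) = (s + 1.5)/(s^2 + 1.8*s + 4.45)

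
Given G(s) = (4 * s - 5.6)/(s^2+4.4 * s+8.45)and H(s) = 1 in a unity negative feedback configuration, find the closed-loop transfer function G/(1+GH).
Closed-loop T = G/(1+GH).
Numerator: G_num * H_den = 4*s - 5.6.
Denominator: G_den * H_den + G_num * H_num = (s^2 + 4.4*s + 8.45) + (4*s - 5.6) = s^2 + 8.4*s + 2.85.
T(s) = (4*s - 5.6)/(s^2 + 8.4*s + 2.85)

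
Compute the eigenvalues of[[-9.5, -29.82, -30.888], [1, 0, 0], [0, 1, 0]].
Eigenvalues solve det(λI - A) = 0.
Characteristic polynomial: λ^3 + 9.5*λ^2 + 29.82*λ + 30.888 = 0.
Factor: (λ + 2.6)(λ + 3.6)(λ + 3.3) = 0.
Roots: -2.6, -3.3, -3.6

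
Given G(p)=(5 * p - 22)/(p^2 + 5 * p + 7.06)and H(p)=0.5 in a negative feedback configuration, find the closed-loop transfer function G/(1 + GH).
Closed-loop T = G/(1+GH).
Numerator: G_num * H_den = 5*p - 22.
Denominator: G_den * H_den + G_num * H_num = (p^2 + 5*p + 7.06) + (2.5*p - 11) = p^2 + 7.5*p - 3.94.
T(p) = (5*p - 22)/(p^2 + 7.5*p - 3.94)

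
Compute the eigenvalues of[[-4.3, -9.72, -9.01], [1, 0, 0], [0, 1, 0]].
Eigenvalues solve det(λI - A) = 0.
Characteristic polynomial: λ^3 + 4.3*λ^2 + 9.72*λ + 9.01 = 0.
Factor: (λ + 1.7)(λ^2 + 2.6*λ + 5.3) = 0.
Roots: -1.3 + 1.9j, -1.3 - 1.9j, -1.7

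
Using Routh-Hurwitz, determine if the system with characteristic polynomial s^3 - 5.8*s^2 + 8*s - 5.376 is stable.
Routh array:
s^3: [1, 8]; s^2: [-5.8, -5.376]; s^1: [7.0731]; s^0: [-5.376]
First column: [1, -5.8, 7.0731, -5.376]. Sign changes = 3.
No, unstable (3 RHP root(s))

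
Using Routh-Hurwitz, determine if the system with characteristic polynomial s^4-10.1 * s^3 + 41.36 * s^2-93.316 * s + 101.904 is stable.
Routh array:
s^4: [1, 41.36, 101.904]; s^3: [-10.1, -93.316]; s^2: [32.1208, 101.904]; s^1: [-61.2735]; s^0: [101.904]
First column: [1, -10.1, 32.1208, -61.2735, 101.904]. Sign changes = 4.
No, unstable (4 RHP root(s))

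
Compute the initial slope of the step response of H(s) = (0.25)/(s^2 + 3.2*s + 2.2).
IVT: y'(0⁺) = lim_{s→∞} s²·Y(s) = lim_{s→∞} s·H(s).
deg(num) = 0, deg(den) = 2, relative degree = 2 ≥ 2, so s·H(s) → 0. Initial slope = 0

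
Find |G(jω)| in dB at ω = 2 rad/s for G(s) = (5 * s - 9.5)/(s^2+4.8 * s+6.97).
Substitute s = j*2: G(j2) = 0.671266 + 1.19726j.
|G(j2)| = sqrt(Re² + Im²) = 1.373.
20*log₁₀(1.373) = 2.75 dB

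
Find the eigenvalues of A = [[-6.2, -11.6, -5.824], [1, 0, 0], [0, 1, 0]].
Eigenvalues solve det(λI - A) = 0.
Characteristic polynomial: λ^3 + 6.2*λ^2 + 11.6*λ + 5.824 = 0.
Factor: (λ + 2.8)(λ + 0.8)(λ + 2.6) = 0.
Roots: -0.8, -2.6, -2.8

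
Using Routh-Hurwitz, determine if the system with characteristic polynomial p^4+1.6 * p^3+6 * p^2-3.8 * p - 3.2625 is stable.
Routh array:
p^4: [1, 6, -3.2625]; p^3: [1.6, -3.8]; p^2: [8.375, -3.2625]; p^1: [-3.17672]; p^0: [-3.2625]
First column: [1, 1.6, 8.375, -3.17672, -3.2625]. Sign changes = 1.
No, unstable (1 RHP root(s))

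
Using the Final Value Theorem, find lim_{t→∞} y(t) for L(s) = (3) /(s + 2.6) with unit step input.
FVT: lim_{t→∞} y(t) = lim_{s→0} s*Y(s) where Y(s) = L(s)/s.
= lim_{s→0} L(s) = L(0) = num(0)/den(0) = 3/2.6 = 1.154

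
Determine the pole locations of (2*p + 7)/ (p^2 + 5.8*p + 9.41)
Set denominator = 0: p^2 + 5.8*p + 9.41 = 0 → Poles: -2.9 + 1j, -2.9 - 1j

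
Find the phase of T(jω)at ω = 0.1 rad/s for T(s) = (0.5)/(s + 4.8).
Substitute s = j*0.1: T(j0.1) = 0.104121 - 0.0021692j.
∠T(j0.1) = atan2(Im, Re) = atan2(-0.0021692, 0.104121) = -1.19°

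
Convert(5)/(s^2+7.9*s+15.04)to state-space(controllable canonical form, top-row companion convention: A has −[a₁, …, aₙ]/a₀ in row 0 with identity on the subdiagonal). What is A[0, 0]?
Reachable canonical form for den = s^2 + 7.9*s + 15.04: top row of A = -[a₁,a₂,...,aₙ]/a₀, ones on the subdiagonal, zeros elsewhere.
A = [[-7.9, -15.04], [1, 0]].
A[0,0] = -7.9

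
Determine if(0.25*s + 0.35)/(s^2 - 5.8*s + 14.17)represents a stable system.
Denominator: s^2 - 5.8*s + 14.17. Poles: 2.9 + 2.4j, 2.9 - 2.4j. All Re(p)<0: No (unstable)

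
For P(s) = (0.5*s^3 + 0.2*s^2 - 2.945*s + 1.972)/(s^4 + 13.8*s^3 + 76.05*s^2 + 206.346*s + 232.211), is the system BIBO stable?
Denominator: s^4 + 13.8*s^3 + 76.05*s^2 + 206.346*s + 232.211 = (s + 4.9)(s + 3.5)(s^2 + 5.4*s + 13.54). Poles: -2.7 + 2.5j, -2.7 - 2.5j, -3.5, -4.9. All Re(p)<0: Yes (stable)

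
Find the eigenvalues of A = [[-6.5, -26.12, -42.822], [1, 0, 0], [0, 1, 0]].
Eigenvalues solve det(λI - A) = 0.
Characteristic polynomial: λ^3 + 6.5*λ^2 + 26.12*λ + 42.822 = 0.
Factor: (λ + 2.7)(λ^2 + 3.8*λ + 15.86) = 0.
Roots: -1.9 + 3.5j, -1.9 - 3.5j, -2.7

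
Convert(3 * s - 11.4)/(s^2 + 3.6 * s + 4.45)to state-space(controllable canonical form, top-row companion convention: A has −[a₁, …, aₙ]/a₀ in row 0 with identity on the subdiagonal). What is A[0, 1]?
Reachable canonical form for den = s^2 + 3.6*s + 4.45: top row of A = -[a₁,a₂,...,aₙ]/a₀, ones on the subdiagonal, zeros elsewhere.
A = [[-3.6, -4.45], [1, 0]].
A[0,1] = -4.45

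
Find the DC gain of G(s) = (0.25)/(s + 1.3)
DC gain = G(0) = num(0)/den(0) = 0.25/1.3 = 0.1923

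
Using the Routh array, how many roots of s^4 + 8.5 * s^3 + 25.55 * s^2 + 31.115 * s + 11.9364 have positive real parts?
Routh array:
s^4: [1, 25.55, 11.9364]; s^3: [8.5, 31.115]; s^2: [21.8894, 11.9364]; s^1: [26.4799]; s^0: [11.9364]
First column: [1, 8.5, 21.8894, 26.4799, 11.9364]. Sign changes = RHP roots = 0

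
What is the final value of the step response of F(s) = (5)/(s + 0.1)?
FVT: lim_{t→∞} y(t) = lim_{s→0} s*Y(s) where Y(s) = F(s)/s.
= lim_{s→0} F(s) = F(0) = num(0)/den(0) = 5/0.1 = 50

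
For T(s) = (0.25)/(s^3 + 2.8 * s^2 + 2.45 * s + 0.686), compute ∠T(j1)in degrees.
Substitute s = j*1: T(j1) = -0.0804231 - 0.0551625j.
∠T(j1) = atan2(Im, Re) = atan2(-0.0551625, -0.0804231) = -145.55°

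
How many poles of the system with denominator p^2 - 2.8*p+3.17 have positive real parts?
Poles: 1.4 + 1.1j, 1.4 - 1.1j. RHP poles (Re>0): 2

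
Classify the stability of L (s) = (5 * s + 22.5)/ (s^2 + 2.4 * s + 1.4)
Denominator: s^2 + 2.4*s + 1.4 = (s + 1)(s + 1.4). Poles: -1, -1.4. Stable (all poles in LHP)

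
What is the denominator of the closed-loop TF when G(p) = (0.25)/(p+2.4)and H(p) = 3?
Characteristic poly = G_den * H_den + G_num * H_num = (p + 2.4) + (0.75) = p + 3.15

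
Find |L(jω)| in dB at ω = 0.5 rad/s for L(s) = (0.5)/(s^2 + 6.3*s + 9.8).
Substitute s = j*0.5: L(j0.5) = 0.0472188 - 0.0155748j.
|L(j0.5)| = sqrt(Re² + Im²) = 0.04972.
20*log₁₀(0.04972) = -26.07 dB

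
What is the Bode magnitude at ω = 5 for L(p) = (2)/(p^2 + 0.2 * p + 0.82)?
Substitute p = j*5: L(j5) = -0.0825718 - 0.00341488j.
|L(j5)| = sqrt(Re² + Im²) = 0.08264.
20*log₁₀(0.08264) = -21.66 dB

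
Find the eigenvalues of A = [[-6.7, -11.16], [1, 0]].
Eigenvalues solve det(λI - A) = 0.
Characteristic polynomial: λ^2 + 6.7*λ + 11.16 = 0.
Factor: (λ + 3.6)(λ + 3.1) = 0.
Roots: -3.1, -3.6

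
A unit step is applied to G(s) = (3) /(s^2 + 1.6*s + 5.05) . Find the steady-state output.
FVT: lim_{t→∞} y(t) = lim_{s→0} s*Y(s) where Y(s) = G(s)/s.
= lim_{s→0} G(s) = G(0) = num(0)/den(0) = 3/5.05 = 0.5941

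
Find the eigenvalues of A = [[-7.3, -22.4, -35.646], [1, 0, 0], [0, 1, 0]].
Eigenvalues solve det(λI - A) = 0.
Characteristic polynomial: λ^3 + 7.3*λ^2 + 22.4*λ + 35.646 = 0.
Factor: (λ + 3.9)(λ^2 + 3.4*λ + 9.14) = 0.
Roots: -1.7 + 2.5j, -1.7 - 2.5j, -3.9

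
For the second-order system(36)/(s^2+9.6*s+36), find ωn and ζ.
Standard form: ωn²/(s²+2ζωn·s+ωn²).
const=36=ωn² → ωn=6, s coeff=9.6=2ζωn → ζ=0.8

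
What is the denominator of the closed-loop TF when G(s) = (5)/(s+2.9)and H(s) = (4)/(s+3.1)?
Characteristic poly = G_den * H_den + G_num * H_num = (s^2 + 6*s + 8.99) + (20) = s^2 + 6*s + 28.99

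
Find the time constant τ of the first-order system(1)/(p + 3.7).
First-order system: τ = -1/pole. Pole = -3.7. τ = -1/(-3.7) = 0.2703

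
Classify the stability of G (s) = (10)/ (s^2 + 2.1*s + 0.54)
Denominator: s^2 + 2.1*s + 0.54 = (s + 0.3)(s + 1.8). Poles: -0.3, -1.8. Stable (all poles in LHP)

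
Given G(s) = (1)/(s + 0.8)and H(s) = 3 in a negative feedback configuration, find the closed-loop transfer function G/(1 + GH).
Closed-loop T = G/(1+GH).
Numerator: G_num * H_den = 1.
Denominator: G_den * H_den + G_num * H_num = (s + 0.8) + (3) = s + 3.8.
T(s) = (1)/(s + 3.8)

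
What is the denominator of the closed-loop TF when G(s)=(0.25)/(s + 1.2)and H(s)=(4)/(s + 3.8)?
Characteristic poly = G_den * H_den + G_num * H_num = (s^2 + 5*s + 4.56) + (1) = s^2 + 5*s + 5.56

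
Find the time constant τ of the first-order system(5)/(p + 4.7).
First-order system: τ = -1/pole. Pole = -4.7. τ = -1/(-4.7) = 0.2128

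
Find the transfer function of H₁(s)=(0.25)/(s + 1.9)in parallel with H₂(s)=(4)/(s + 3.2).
Parallel: H = H₁ + H₂ = (n₁·d₂ + n₂·d₁)/(d₁·d₂).
n₁·d₂ = 0.25*s + 0.8. n₂·d₁ = 4*s + 7.6. Sum = 4.25*s + 8.4. d₁·d₂ = s^2 + 5.1*s + 6.08.
H(s) = (4.25*s + 8.4)/(s^2 + 5.1*s + 6.08)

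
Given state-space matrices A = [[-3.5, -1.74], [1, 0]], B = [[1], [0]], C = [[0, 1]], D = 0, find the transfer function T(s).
T(s) = C(sI - A)⁻¹B + D.
Characteristic polynomial det(sI - A) = s^2 + 3.5*s + 1.74.
Numerator from C·adj(sI-A)·B + D·det(sI-A) = 1.
T(s) = (1)/(s^2 + 3.5*s + 1.74)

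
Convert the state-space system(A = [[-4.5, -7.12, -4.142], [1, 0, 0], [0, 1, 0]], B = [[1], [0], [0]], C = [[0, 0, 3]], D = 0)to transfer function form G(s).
G(s) = C(sI - A)⁻¹B + D.
Characteristic polynomial det(sI - A) = s^3 + 4.5*s^2 + 7.12*s + 4.142.
Numerator from C·adj(sI-A)·B + D·det(sI-A) = 3.
G(s) = (3)/(s^3 + 4.5*s^2 + 7.12*s + 4.142)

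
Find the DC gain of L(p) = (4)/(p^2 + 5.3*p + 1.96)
DC gain = L(0) = num(0)/den(0) = 4/1.96 = 2.041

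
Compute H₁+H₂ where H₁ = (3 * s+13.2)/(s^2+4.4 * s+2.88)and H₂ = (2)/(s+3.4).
Parallel: H = H₁ + H₂ = (n₁·d₂ + n₂·d₁)/(d₁·d₂).
n₁·d₂ = 3*s^2 + 23.4*s + 44.88. n₂·d₁ = 2*s^2 + 8.8*s + 5.76. Sum = 5*s^2 + 32.2*s + 50.64. d₁·d₂ = s^3 + 7.8*s^2 + 17.84*s + 9.792.
H(s) = (5*s^2 + 32.2*s + 50.64)/(s^3 + 7.8*s^2 + 17.84*s + 9.792)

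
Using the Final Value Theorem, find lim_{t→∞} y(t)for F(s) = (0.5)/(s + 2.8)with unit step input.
FVT: lim_{t→∞} y(t) = lim_{s→0} s*Y(s) where Y(s) = F(s)/s.
= lim_{s→0} F(s) = F(0) = num(0)/den(0) = 0.5/2.8 = 0.1786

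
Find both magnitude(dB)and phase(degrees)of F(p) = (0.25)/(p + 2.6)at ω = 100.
Substitute p = j*100: F(j100) = 6.49561e-05 - 0.00249831j.
|F| = 20*log₁₀(sqrt(Re²+Im²)) = -52.04 dB.
∠F = atan2(Im, Re) = -88.51°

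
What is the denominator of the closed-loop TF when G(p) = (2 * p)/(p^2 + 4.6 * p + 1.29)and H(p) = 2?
Characteristic poly = G_den * H_den + G_num * H_num = (p^2 + 4.6*p + 1.29) + (4*p) = p^2 + 8.6*p + 1.29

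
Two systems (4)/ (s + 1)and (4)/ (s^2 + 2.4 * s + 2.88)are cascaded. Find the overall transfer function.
Series: H = H₁ · H₂ = (n₁·n₂)/(d₁·d₂).
Num: n₁·n₂ = 16. Den: d₁·d₂ = s^3 + 3.4*s^2 + 5.28*s + 2.88.
H(s) = (16)/(s^3 + 3.4*s^2 + 5.28*s + 2.88)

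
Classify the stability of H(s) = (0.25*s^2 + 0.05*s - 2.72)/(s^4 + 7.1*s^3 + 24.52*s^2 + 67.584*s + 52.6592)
Denominator: s^4 + 7.1*s^3 + 24.52*s^2 + 67.584*s + 52.6592 = (s + 4.4)(s + 1.1)(s^2 + 1.6*s + 10.88). Poles: -0.8 + 3.2j, -0.8 - 3.2j, -1.1, -4.4. Stable (all poles in LHP)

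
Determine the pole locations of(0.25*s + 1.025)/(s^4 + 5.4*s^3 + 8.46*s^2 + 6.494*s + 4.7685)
Set denominator = 0: s^4 + 5.4*s^3 + 8.46*s^2 + 6.494*s + 4.7685 = (s + 1.7)(s + 3.3)(s^2 + 0.4*s + 0.85) = 0 → Poles: -0.2 + 0.9j, -0.2 - 0.9j, -1.7, -3.3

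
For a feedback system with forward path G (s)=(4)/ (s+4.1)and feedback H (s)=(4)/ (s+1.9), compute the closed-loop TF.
Closed-loop T = G/(1+GH).
Numerator: G_num * H_den = 4*s + 7.6.
Denominator: G_den * H_den + G_num * H_num = (s^2 + 6*s + 7.79) + (16) = s^2 + 6*s + 23.79.
T(s) = (4*s + 7.6)/(s^2 + 6*s + 23.79)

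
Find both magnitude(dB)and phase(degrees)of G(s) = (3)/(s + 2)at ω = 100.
Substitute s = j*100: G(j100) = 0.00059976 - 0.029988j.
|G| = 20*log₁₀(sqrt(Re²+Im²)) = -30.46 dB.
∠G = atan2(Im, Re) = -88.85°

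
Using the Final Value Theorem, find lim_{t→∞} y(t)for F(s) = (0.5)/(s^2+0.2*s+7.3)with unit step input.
FVT: lim_{t→∞} y(t) = lim_{s→0} s*Y(s) where Y(s) = F(s)/s.
= lim_{s→0} F(s) = F(0) = num(0)/den(0) = 0.5/7.3 = 0.06849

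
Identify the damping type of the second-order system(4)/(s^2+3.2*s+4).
Standard form: ωn²/(s²+2ζωn·s+ωn²) gives ωn=2, ζ=0.8.
Underdamped (ζ = 0.8 < 1)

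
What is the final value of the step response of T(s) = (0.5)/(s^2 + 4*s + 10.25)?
FVT: lim_{t→∞} y(t) = lim_{s→0} s*Y(s) where Y(s) = T(s)/s.
= lim_{s→0} T(s) = T(0) = num(0)/den(0) = 0.5/10.25 = 0.04878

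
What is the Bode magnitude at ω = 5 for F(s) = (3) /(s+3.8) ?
Substitute s = j*5: F(j5) = 0.289047 - 0.380325j.
|F(j5)| = sqrt(Re² + Im²) = 0.4777.
20*log₁₀(0.4777) = -6.42 dB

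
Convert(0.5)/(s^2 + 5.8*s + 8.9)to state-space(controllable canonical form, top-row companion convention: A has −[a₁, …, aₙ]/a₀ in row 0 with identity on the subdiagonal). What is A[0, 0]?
Reachable canonical form for den = s^2 + 5.8*s + 8.9: top row of A = -[a₁,a₂,...,aₙ]/a₀, ones on the subdiagonal, zeros elsewhere.
A = [[-5.8, -8.9], [1, 0]].
A[0,0] = -5.8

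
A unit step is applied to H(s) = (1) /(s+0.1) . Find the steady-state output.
FVT: lim_{t→∞} y(t) = lim_{s→0} s*Y(s) where Y(s) = H(s)/s.
= lim_{s→0} H(s) = H(0) = num(0)/den(0) = 1/0.1 = 10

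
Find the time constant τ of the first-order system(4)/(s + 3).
First-order system: τ = -1/pole. Pole = -3. τ = -1/(-3) = 0.3333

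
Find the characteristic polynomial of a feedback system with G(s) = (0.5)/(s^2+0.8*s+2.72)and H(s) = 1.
Characteristic poly = G_den * H_den + G_num * H_num = (s^2 + 0.8*s + 2.72) + (0.5) = s^2 + 0.8*s + 3.22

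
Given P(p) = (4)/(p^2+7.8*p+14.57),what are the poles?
Set denominator = 0: p^2 + 7.8*p + 14.57 = (p + 3.1)(p + 4.7) = 0 → Poles: -3.1, -4.7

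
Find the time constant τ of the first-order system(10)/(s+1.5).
First-order system: τ = -1/pole. Pole = -1.5. τ = -1/(-1.5) = 0.6667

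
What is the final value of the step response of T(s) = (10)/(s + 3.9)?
FVT: lim_{t→∞} y(t) = lim_{s→0} s*Y(s) where Y(s) = T(s)/s.
= lim_{s→0} T(s) = T(0) = num(0)/den(0) = 10/3.9 = 2.564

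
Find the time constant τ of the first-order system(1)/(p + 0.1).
First-order system: τ = -1/pole. Pole = -0.1. τ = -1/(-0.1) = 10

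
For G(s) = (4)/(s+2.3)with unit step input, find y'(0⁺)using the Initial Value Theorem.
IVT: y'(0⁺) = lim_{s→∞} s²·Y(s) = lim_{s→∞} s·G(s).
deg(num) = 0, deg(den) = 1, relative degree = 1, so s·G(s) → (leading num)/(leading den) = 4/1 = 4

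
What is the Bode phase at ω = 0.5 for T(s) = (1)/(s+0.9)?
Substitute s = j*0.5: T(j0.5) = 0.849057 - 0.471698j.
∠T(j0.5) = atan2(Im, Re) = atan2(-0.471698, 0.849057) = -29.05°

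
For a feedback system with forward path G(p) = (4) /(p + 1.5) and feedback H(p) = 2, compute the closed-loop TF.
Closed-loop T = G/(1+GH).
Numerator: G_num * H_den = 4.
Denominator: G_den * H_den + G_num * H_num = (p + 1.5) + (8) = p + 9.5.
T(p) = (4)/(p + 9.5)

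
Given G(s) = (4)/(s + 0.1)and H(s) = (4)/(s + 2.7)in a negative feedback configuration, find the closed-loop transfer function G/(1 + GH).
Closed-loop T = G/(1+GH).
Numerator: G_num * H_den = 4*s + 10.8.
Denominator: G_den * H_den + G_num * H_num = (s^2 + 2.8*s + 0.27) + (16) = s^2 + 2.8*s + 16.27.
T(s) = (4*s + 10.8)/(s^2 + 2.8*s + 16.27)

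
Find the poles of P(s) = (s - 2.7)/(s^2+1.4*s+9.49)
Set denominator = 0: s^2 + 1.4*s + 9.49 = 0 → Poles: -0.7 + 3j, -0.7 - 3j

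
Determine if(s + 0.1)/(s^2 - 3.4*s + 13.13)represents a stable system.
Denominator: s^2 - 3.4*s + 13.13. Poles: 1.7 + 3.2j, 1.7 - 3.2j. All Re(p)<0: No (unstable)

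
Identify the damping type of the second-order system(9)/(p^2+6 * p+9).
Standard form: ωn²/(p²+2ζωn·p+ωn²) gives ωn=3, ζ=1.
Critically damped (ζ = 1)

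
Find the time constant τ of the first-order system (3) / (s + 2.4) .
First-order system: τ = -1/pole. Pole = -2.4. τ = -1/(-2.4) = 0.4167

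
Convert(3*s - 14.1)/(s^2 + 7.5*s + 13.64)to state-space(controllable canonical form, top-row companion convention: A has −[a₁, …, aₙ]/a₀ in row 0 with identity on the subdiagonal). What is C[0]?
Reachable canonical form: C = numerator coefficients (right-aligned, zero-padded to length n).
num = 3*s - 14.1, C = [[3, -14.1]].
C[0] = 3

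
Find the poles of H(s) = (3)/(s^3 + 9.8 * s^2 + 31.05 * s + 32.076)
Set denominator = 0: s^3 + 9.8*s^2 + 31.05*s + 32.076 = (s + 4.4)(s + 2.7)(s + 2.7) = 0 → Poles: -2.7, -2.7, -4.4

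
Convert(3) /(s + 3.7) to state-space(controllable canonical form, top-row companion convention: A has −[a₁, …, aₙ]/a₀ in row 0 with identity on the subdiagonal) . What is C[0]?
Reachable canonical form: C = numerator coefficients (right-aligned, zero-padded to length n).
num = 3, C = [[3]].
C[0] = 3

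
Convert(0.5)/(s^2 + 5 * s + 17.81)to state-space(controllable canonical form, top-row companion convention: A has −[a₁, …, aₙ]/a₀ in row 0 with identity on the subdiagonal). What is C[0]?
Reachable canonical form: C = numerator coefficients (right-aligned, zero-padded to length n).
num = 0.5, C = [[0, 0.5]].
C[0] = 0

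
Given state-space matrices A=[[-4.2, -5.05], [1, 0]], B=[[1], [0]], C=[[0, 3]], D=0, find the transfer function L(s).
L(s) = C(sI - A)⁻¹B + D.
Characteristic polynomial det(sI - A) = s^2 + 4.2*s + 5.05.
Numerator from C·adj(sI-A)·B + D·det(sI-A) = 3.
L(s) = (3)/(s^2 + 4.2*s + 5.05)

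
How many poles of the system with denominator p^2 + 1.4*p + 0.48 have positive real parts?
p^2 + 1.4*p + 0.48 = (p + 0.6)(p + 0.8). Poles: -0.6, -0.8. RHP poles (Re>0): 0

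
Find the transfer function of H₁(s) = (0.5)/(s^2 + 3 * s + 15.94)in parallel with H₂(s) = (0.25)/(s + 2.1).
Parallel: H = H₁ + H₂ = (n₁·d₂ + n₂·d₁)/(d₁·d₂).
n₁·d₂ = 0.5*s + 1.05. n₂·d₁ = 0.25*s^2 + 0.75*s + 3.985. Sum = 0.25*s^2 + 1.25*s + 5.035. d₁·d₂ = s^3 + 5.1*s^2 + 22.24*s + 33.474.
H(s) = (0.25*s^2 + 1.25*s + 5.035)/(s^3 + 5.1*s^2 + 22.24*s + 33.474)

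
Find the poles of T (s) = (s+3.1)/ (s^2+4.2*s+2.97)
Set denominator = 0: s^2 + 4.2*s + 2.97 = (s + 0.9)(s + 3.3) = 0 → Poles: -0.9, -3.3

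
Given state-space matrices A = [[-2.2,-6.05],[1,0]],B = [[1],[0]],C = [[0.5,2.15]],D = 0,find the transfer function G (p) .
G(p) = C(pI - A)⁻¹B + D.
Characteristic polynomial det(pI - A) = p^2 + 2.2*p + 6.05.
Numerator from C·adj(pI-A)·B + D·det(pI-A) = 0.5*p + 2.15.
G(p) = (0.5*p + 2.15)/(p^2 + 2.2*p + 6.05)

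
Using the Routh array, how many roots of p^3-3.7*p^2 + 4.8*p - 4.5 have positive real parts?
Routh array:
p^3: [1, 4.8]; p^2: [-3.7, -4.5]; p^1: [3.58378]; p^0: [-4.5]
First column: [1, -3.7, 3.58378, -4.5]. Sign changes = RHP roots = 3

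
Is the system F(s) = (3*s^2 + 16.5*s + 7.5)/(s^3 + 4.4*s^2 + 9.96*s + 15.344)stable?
Denominator: s^3 + 4.4*s^2 + 9.96*s + 15.344 = (s + 2.8)(s^2 + 1.6*s + 5.48). Poles: -0.8 + 2.2j, -0.8 - 2.2j, -2.8. All Re(p)<0: Yes (stable)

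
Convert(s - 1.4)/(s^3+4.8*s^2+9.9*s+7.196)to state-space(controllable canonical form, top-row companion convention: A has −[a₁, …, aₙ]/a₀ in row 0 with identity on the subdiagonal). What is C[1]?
Reachable canonical form: C = numerator coefficients (right-aligned, zero-padded to length n).
num = s - 1.4, C = [[0, 1, -1.4]].
C[1] = 1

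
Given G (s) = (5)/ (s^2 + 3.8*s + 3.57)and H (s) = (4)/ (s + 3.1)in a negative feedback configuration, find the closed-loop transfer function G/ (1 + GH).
Closed-loop T = G/(1+GH).
Numerator: G_num * H_den = 5*s + 15.5.
Denominator: G_den * H_den + G_num * H_num = (s^3 + 6.9*s^2 + 15.35*s + 11.067) + (20) = s^3 + 6.9*s^2 + 15.35*s + 31.067.
T(s) = (5*s + 15.5)/(s^3 + 6.9*s^2 + 15.35*s + 31.067)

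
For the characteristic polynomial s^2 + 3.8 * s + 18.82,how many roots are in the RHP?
Poles: -1.9 + 3.9j, -1.9 - 3.9j. RHP poles (Re>0): 0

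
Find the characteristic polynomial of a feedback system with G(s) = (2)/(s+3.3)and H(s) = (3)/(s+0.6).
Characteristic poly = G_den * H_den + G_num * H_num = (s^2 + 3.9*s + 1.98) + (6) = s^2 + 3.9*s + 7.98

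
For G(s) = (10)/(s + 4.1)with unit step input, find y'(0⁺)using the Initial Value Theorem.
IVT: y'(0⁺) = lim_{s→∞} s²·Y(s) = lim_{s→∞} s·G(s).
deg(num) = 0, deg(den) = 1, relative degree = 1, so s·G(s) → (leading num)/(leading den) = 10/1 = 10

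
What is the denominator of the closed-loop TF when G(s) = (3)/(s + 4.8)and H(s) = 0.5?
Characteristic poly = G_den * H_den + G_num * H_num = (s + 4.8) + (1.5) = s + 6.3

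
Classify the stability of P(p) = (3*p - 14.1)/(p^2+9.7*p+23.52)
Denominator: p^2 + 9.7*p + 23.52 = (p + 4.8)(p + 4.9). Poles: -4.8, -4.9. Stable (all poles in LHP)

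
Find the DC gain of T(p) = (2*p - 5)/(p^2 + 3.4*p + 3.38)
DC gain = T(0) = num(0)/den(0) = -5/3.38 = -1.479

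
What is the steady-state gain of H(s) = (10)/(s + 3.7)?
DC gain = H(0) = num(0)/den(0) = 10/3.7 = 2.703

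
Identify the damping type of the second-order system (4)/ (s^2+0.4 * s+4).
Standard form: ωn²/(s²+2ζωn·s+ωn²) gives ωn=2, ζ=0.1.
Underdamped (ζ = 0.1 < 1)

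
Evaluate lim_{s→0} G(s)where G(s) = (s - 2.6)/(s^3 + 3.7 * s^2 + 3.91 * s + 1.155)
DC gain = G(0) = num(0)/den(0) = -2.6/1.155 = -2.251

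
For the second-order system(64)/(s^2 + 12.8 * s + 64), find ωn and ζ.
Standard form: ωn²/(s²+2ζωn·s+ωn²).
const=64=ωn² → ωn=8, s coeff=12.8=2ζωn → ζ=0.8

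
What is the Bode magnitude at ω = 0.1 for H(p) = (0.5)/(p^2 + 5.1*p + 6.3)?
Substitute p = j*0.1: H(j0.1) = 0.0789721 - 0.00640314j.
|H(j0.1)| = sqrt(Re² + Im²) = 0.07923.
20*log₁₀(0.07923) = -22.02 dB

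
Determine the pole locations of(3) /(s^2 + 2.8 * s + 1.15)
Set denominator = 0: s^2 + 2.8*s + 1.15 = (s + 2.3)(s + 0.5) = 0 → Poles: -0.5, -2.3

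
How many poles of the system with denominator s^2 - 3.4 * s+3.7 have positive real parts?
Poles: 1.7 + 0.9j, 1.7 - 0.9j. RHP poles (Re>0): 2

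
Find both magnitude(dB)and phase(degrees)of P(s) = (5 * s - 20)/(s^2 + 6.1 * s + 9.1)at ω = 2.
Substitute s = j*2: P(j2) = 0.114384 + 1.68716j.
|P| = 20*log₁₀(sqrt(Re²+Im²)) = 4.56 dB.
∠P = atan2(Im, Re) = 86.12°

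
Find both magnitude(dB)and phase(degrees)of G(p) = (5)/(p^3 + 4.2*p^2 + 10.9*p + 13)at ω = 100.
Substitute p = j*100: G(j100) = -2.10022e-07 + 4.99663e-06j.
|G| = 20*log₁₀(sqrt(Re²+Im²)) = -106.02 dB.
∠G = atan2(Im, Re) = 92.41° (principal value).
Summing the individual angle contributions Σ∠(j100 − zᵢ) − Σ∠(j100 − pₖ) over the 0 zero(s) and 3 pole(s), each followed continuously from ω = 0 (DC phase referenced to (−180°, 180°]), gives -267.59°, i.e. the principal value - 360°. Continuous Bode phase = -267.59°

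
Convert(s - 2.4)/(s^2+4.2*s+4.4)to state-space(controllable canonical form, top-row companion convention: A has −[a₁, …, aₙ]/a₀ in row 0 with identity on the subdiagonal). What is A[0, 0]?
Reachable canonical form for den = s^2 + 4.2*s + 4.4: top row of A = -[a₁,a₂,...,aₙ]/a₀, ones on the subdiagonal, zeros elsewhere.
A = [[-4.2, -4.4], [1, 0]].
A[0,0] = -4.2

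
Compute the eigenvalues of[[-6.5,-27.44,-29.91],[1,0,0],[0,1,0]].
Eigenvalues solve det(λI - A) = 0.
Characteristic polynomial: λ^3 + 6.5*λ^2 + 27.44*λ + 29.91 = 0.
Factor: (λ + 1.5)(λ^2 + 5*λ + 19.94) = 0.
Roots: -1.5, -2.5 + 3.7j, -2.5 - 3.7j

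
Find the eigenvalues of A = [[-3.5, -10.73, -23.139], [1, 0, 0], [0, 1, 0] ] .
Eigenvalues solve det(λI - A) = 0.
Characteristic polynomial: λ^3 + 3.5*λ^2 + 10.73*λ + 23.139 = 0.
Factor: (λ + 2.7)(λ^2 + 0.8*λ + 8.57) = 0.
Roots: -0.4 + 2.9j, -0.4 - 2.9j, -2.7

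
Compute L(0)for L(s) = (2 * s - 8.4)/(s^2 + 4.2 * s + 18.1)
DC gain = L(0) = num(0)/den(0) = -8.4/18.1 = -0.4641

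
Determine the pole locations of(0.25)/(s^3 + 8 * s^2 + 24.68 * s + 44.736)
Set denominator = 0: s^3 + 8*s^2 + 24.68*s + 44.736 = (s + 4.8)(s^2 + 3.2*s + 9.32) = 0 → Poles: -1.6 + 2.6j, -1.6 - 2.6j, -4.8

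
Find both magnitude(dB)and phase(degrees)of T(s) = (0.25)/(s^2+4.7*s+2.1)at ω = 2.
Substitute s = j*2: T(j2) = -0.00516473 - 0.0255518j.
|T| = 20*log₁₀(sqrt(Re²+Im²)) = -31.68 dB.
∠T = atan2(Im, Re) = -101.43°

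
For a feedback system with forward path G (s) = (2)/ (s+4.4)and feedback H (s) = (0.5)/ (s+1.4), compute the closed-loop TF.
Closed-loop T = G/(1+GH).
Numerator: G_num * H_den = 2*s + 2.8.
Denominator: G_den * H_den + G_num * H_num = (s^2 + 5.8*s + 6.16) + (1) = s^2 + 5.8*s + 7.16.
T(s) = (2*s + 2.8)/(s^2 + 5.8*s + 7.16)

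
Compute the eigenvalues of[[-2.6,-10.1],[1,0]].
Eigenvalues solve det(λI - A) = 0.
Characteristic polynomial: λ^2 + 2.6*λ + 10.1 = 0.
Roots: -1.3 + 2.9j, -1.3 - 2.9j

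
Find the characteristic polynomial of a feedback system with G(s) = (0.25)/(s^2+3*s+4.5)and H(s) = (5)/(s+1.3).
Characteristic poly = G_den * H_den + G_num * H_num = (s^3 + 4.3*s^2 + 8.4*s + 5.85) + (1.25) = s^3 + 4.3*s^2 + 8.4*s + 7.1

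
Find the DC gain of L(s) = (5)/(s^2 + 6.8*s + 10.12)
DC gain = L(0) = num(0)/den(0) = 5/10.12 = 0.4941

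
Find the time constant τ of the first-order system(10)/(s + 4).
First-order system: τ = -1/pole. Pole = -4. τ = -1/(-4) = 0.25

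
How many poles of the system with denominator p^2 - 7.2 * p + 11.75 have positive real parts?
p^2 - 7.2*p + 11.75 = (p - 4.7)(p - 2.5). Poles: 2.5, 4.7. RHP poles (Re>0): 2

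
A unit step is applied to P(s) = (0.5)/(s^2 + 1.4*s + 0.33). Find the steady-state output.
FVT: lim_{t→∞} y(t) = lim_{s→0} s*Y(s) where Y(s) = P(s)/s.
= lim_{s→0} P(s) = P(0) = num(0)/den(0) = 0.5/0.33 = 1.515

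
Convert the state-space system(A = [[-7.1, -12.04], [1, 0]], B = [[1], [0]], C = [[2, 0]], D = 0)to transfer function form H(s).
H(s) = C(sI - A)⁻¹B + D.
Characteristic polynomial det(sI - A) = s^2 + 7.1*s + 12.04.
Numerator from C·adj(sI-A)·B + D·det(sI-A) = 2*s.
H(s) = (2*s)/(s^2 + 7.1*s + 12.04)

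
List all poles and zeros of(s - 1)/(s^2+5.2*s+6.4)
Set denominator = 0: s^2 + 5.2*s + 6.4 = (s + 2)(s + 3.2) = 0 → Poles: -2, -3.2
Set numerator = 0: s - 1 = 0 → Zeros: 1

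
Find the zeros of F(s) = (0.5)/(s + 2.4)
Numerator is a nonzero constant (0.5) → Zeros: none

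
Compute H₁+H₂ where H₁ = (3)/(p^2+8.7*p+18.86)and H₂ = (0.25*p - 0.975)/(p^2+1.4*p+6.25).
Parallel: H = H₁ + H₂ = (n₁·d₂ + n₂·d₁)/(d₁·d₂).
n₁·d₂ = 3*p^2 + 4.2*p + 18.75. n₂·d₁ = 0.25*p^3 + 1.2*p^2 - 3.7675*p - 18.3885. Sum = 0.25*p^3 + 4.2*p^2 + 0.4325*p + 0.3615. d₁·d₂ = p^4 + 10.1*p^3 + 37.29*p^2 + 80.779*p + 117.875.
H(p) = (0.25*p^3 + 4.2*p^2 + 0.4325*p + 0.3615)/(p^4 + 10.1*p^3 + 37.29*p^2 + 80.779*p + 117.875)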